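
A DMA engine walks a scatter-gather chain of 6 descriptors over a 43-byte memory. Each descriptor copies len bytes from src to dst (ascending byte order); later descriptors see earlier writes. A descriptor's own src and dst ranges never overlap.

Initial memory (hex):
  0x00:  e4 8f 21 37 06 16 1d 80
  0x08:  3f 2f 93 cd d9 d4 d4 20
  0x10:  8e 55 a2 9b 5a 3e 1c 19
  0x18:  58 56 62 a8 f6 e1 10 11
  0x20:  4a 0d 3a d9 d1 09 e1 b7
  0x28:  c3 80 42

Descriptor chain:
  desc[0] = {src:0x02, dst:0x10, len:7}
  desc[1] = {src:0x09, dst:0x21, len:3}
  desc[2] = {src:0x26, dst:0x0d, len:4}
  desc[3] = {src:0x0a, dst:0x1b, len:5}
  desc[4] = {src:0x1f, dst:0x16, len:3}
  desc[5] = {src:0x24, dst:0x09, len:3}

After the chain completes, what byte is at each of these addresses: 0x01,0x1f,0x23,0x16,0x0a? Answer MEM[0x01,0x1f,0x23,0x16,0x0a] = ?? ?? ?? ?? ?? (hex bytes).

D0: mem[0x10..0x16] <- [21 37 06 16 1d 80 3f]
D1: mem[0x21..0x23] <- [2f 93 cd]
D2: mem[0x0d..0x10] <- [e1 b7 c3 80]
D3: mem[0x1b..0x1f] <- [93 cd d9 e1 b7]
D4: mem[0x16..0x18] <- [b7 4a 2f]
D5: mem[0x09..0x0b] <- [d1 09 e1]
query mem[0x01]=0x8f, mem[0x1f]=0xb7, mem[0x23]=0xcd, mem[0x16]=0xb7, mem[0x0a]=0x09

MEM[0x01,0x1f,0x23,0x16,0x0a] = 8f b7 cd b7 09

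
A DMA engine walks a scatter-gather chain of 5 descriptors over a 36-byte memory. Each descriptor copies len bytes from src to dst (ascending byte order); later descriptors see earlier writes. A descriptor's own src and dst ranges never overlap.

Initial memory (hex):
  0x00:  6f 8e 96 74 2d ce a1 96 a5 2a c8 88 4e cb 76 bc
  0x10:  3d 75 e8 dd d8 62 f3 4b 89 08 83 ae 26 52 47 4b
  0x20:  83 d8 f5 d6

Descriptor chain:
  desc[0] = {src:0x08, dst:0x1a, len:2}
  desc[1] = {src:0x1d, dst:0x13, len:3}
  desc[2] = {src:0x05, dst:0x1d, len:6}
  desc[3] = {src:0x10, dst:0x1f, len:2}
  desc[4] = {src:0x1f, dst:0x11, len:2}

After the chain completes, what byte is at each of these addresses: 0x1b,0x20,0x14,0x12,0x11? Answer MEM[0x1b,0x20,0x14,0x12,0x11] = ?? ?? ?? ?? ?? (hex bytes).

#0 dst[0x1a+2] := {0xa5,0x2a}
#1 dst[0x13+3] := {0x52,0x47,0x4b}
#2 dst[0x1d+6] := {0xce,0xa1,0x96,0xa5,0x2a,0xc8}
#3 dst[0x1f+2] := {0x3d,0x75}
#4 dst[0x11+2] := {0x3d,0x75}
query mem[0x1b]=0x2a, mem[0x20]=0x75, mem[0x14]=0x47, mem[0x12]=0x75, mem[0x11]=0x3d

MEM[0x1b,0x20,0x14,0x12,0x11] = 2a 75 47 75 3d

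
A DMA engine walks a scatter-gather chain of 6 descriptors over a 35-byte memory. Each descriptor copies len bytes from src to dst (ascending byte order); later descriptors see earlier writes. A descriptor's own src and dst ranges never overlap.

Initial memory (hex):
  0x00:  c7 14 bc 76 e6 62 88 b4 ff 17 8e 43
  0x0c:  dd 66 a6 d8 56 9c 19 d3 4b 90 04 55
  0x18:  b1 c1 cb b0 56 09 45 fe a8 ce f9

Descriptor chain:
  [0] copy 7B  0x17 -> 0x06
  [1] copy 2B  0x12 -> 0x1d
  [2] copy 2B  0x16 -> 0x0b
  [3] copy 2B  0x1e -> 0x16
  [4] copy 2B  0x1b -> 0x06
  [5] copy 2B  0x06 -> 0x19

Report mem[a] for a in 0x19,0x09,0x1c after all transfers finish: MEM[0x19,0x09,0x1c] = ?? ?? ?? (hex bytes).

[0] 0x17->0x06 len=7 : 55 b1 c1 cb b0 56 09
[1] 0x12->0x1d len=2 : 19 d3
[2] 0x16->0x0b len=2 : 04 55
[3] 0x1e->0x16 len=2 : d3 fe
[4] 0x1b->0x06 len=2 : b0 56
[5] 0x06->0x19 len=2 : b0 56
query mem[0x19]=0xb0, mem[0x09]=0xcb, mem[0x1c]=0x56

MEM[0x19,0x09,0x1c] = b0 cb 56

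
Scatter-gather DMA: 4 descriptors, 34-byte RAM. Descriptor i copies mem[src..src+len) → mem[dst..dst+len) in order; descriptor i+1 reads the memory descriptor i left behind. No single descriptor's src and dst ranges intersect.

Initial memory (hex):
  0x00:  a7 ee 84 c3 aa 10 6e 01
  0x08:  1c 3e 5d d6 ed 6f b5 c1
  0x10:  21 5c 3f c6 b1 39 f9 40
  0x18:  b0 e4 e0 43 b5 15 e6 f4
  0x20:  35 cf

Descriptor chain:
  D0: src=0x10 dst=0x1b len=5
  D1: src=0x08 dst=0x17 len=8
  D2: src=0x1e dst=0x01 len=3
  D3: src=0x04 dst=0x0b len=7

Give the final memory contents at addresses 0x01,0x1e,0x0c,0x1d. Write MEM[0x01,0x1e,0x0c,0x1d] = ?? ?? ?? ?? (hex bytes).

D0: mem[0x1b..0x1f] <- [21 5c 3f c6 b1]
D1: mem[0x17..0x1e] <- [1c 3e 5d d6 ed 6f b5 c1]
D2: mem[0x01..0x03] <- [c1 b1 35]
D3: mem[0x0b..0x11] <- [aa 10 6e 01 1c 3e 5d]
query mem[0x01]=0xc1, mem[0x1e]=0xc1, mem[0x0c]=0x10, mem[0x1d]=0xb5

MEM[0x01,0x1e,0x0c,0x1d] = c1 c1 10 b5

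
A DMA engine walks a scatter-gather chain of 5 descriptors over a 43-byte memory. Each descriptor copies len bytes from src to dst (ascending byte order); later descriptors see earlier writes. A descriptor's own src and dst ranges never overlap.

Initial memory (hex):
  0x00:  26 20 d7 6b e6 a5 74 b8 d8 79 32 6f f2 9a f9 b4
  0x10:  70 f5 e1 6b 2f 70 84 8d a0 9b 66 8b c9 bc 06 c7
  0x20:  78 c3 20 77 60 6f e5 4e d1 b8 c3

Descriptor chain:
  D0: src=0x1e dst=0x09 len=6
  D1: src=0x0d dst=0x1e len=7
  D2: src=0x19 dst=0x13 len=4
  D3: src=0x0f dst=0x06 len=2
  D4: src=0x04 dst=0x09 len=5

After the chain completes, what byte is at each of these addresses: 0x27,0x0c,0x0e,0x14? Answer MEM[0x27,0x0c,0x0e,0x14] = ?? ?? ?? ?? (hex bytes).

[0] 0x1e->0x09 len=6 : 06 c7 78 c3 20 77
[1] 0x0d->0x1e len=7 : 20 77 b4 70 f5 e1 6b
[2] 0x19->0x13 len=4 : 9b 66 8b c9
[3] 0x0f->0x06 len=2 : b4 70
[4] 0x04->0x09 len=5 : e6 a5 b4 70 d8
query mem[0x27]=0x4e, mem[0x0c]=0x70, mem[0x0e]=0x77, mem[0x14]=0x66

MEM[0x27,0x0c,0x0e,0x14] = 4e 70 77 66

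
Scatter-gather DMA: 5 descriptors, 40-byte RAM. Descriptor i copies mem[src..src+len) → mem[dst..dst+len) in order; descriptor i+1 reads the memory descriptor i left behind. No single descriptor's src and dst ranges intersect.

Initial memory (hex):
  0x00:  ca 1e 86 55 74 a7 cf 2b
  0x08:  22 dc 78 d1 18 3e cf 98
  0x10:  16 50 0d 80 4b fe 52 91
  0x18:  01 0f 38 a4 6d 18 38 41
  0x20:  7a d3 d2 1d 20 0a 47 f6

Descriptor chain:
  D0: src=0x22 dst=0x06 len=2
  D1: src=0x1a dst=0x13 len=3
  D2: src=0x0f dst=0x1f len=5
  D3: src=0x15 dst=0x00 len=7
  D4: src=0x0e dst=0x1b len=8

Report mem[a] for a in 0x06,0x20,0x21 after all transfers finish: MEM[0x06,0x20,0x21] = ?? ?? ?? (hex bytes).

[0] 0x22->0x06 len=2 : d2 1d
[1] 0x1a->0x13 len=3 : 38 a4 6d
[2] 0x0f->0x1f len=5 : 98 16 50 0d 38
[3] 0x15->0x00 len=7 : 6d 52 91 01 0f 38 a4
[4] 0x0e->0x1b len=8 : cf 98 16 50 0d 38 a4 6d
query mem[0x06]=0xa4, mem[0x20]=0x38, mem[0x21]=0xa4

MEM[0x06,0x20,0x21] = a4 38 a4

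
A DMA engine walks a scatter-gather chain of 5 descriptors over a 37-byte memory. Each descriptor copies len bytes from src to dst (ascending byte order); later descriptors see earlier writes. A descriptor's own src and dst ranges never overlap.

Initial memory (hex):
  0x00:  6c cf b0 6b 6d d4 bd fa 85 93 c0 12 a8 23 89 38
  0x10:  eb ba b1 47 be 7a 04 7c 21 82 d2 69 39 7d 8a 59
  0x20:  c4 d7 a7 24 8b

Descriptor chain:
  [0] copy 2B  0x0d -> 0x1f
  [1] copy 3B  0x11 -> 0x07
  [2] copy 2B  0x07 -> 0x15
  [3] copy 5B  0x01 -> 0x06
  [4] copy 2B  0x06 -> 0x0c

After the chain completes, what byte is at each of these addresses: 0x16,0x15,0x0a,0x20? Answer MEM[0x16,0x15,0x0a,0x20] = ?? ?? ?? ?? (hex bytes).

MEM[0x16,0x15,0x0a,0x20] = b1 ba d4 89

D0: mem[0x1f..0x20] <- [23 89]
D1: mem[0x07..0x09] <- [ba b1 47]
D2: mem[0x15..0x16] <- [ba b1]
D3: mem[0x06..0x0a] <- [cf b0 6b 6d d4]
D4: mem[0x0c..0x0d] <- [cf b0]
query mem[0x16]=0xb1, mem[0x15]=0xba, mem[0x0a]=0xd4, mem[0x20]=0x89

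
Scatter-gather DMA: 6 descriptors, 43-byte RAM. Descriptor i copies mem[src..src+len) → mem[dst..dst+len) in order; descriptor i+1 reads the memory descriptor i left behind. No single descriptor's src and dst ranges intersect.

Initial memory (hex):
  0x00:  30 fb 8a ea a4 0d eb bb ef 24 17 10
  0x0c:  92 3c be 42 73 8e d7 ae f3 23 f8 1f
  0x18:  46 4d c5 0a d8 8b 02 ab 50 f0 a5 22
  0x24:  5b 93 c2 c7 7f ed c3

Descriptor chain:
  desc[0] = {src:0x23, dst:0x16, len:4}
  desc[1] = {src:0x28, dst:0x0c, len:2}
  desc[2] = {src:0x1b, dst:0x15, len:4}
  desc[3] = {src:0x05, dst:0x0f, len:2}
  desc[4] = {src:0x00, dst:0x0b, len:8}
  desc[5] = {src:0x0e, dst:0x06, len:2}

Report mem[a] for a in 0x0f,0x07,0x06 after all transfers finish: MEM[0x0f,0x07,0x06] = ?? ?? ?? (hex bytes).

#0 dst[0x16+4] := {0x22,0x5b,0x93,0xc2}
#1 dst[0x0c+2] := {0x7f,0xed}
#2 dst[0x15+4] := {0x0a,0xd8,0x8b,0x02}
#3 dst[0x0f+2] := {0x0d,0xeb}
#4 dst[0x0b+8] := {0x30,0xfb,0x8a,0xea,0xa4,0x0d,0xeb,0xbb}
#5 dst[0x06+2] := {0xea,0xa4}
query mem[0x0f]=0xa4, mem[0x07]=0xa4, mem[0x06]=0xea

MEM[0x0f,0x07,0x06] = a4 a4 ea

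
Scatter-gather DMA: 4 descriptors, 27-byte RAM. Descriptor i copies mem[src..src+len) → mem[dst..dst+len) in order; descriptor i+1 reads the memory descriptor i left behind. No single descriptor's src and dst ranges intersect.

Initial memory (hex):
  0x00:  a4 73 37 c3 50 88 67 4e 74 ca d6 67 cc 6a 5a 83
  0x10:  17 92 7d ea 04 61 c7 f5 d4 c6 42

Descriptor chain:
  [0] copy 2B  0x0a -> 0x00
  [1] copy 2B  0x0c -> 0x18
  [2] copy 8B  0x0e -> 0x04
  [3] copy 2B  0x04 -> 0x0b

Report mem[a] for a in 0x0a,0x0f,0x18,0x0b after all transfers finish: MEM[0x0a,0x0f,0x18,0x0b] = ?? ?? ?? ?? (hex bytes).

D0: mem[0x00..0x01] <- [d6 67]
D1: mem[0x18..0x19] <- [cc 6a]
D2: mem[0x04..0x0b] <- [5a 83 17 92 7d ea 04 61]
D3: mem[0x0b..0x0c] <- [5a 83]
query mem[0x0a]=0x04, mem[0x0f]=0x83, mem[0x18]=0xcc, mem[0x0b]=0x5a

MEM[0x0a,0x0f,0x18,0x0b] = 04 83 cc 5a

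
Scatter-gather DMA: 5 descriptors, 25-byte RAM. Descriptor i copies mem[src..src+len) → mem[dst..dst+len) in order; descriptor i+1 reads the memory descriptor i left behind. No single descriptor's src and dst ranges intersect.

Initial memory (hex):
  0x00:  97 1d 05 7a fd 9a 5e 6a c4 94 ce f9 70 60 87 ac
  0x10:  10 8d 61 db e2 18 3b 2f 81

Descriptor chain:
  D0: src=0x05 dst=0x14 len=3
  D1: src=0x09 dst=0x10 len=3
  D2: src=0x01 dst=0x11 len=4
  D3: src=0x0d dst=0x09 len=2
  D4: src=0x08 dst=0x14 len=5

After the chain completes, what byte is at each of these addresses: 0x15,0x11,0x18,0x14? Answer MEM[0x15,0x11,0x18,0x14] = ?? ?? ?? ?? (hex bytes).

[0] 0x05->0x14 len=3 : 9a 5e 6a
[1] 0x09->0x10 len=3 : 94 ce f9
[2] 0x01->0x11 len=4 : 1d 05 7a fd
[3] 0x0d->0x09 len=2 : 60 87
[4] 0x08->0x14 len=5 : c4 60 87 f9 70
query mem[0x15]=0x60, mem[0x11]=0x1d, mem[0x18]=0x70, mem[0x14]=0xc4

MEM[0x15,0x11,0x18,0x14] = 60 1d 70 c4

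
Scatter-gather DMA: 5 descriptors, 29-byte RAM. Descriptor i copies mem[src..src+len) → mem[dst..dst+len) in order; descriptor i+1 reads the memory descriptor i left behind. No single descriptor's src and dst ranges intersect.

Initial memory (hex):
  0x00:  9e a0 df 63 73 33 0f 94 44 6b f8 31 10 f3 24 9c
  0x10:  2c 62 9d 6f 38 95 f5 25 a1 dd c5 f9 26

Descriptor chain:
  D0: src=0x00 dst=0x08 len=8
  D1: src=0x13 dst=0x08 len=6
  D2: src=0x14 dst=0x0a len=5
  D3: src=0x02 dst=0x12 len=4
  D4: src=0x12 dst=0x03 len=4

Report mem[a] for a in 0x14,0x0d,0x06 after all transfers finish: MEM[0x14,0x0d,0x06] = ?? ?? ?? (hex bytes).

MEM[0x14,0x0d,0x06] = 73 25 33

#0 dst[0x08+8] := {0x9e,0xa0,0xdf,0x63,0x73,0x33,0x0f,0x94}
#1 dst[0x08+6] := {0x6f,0x38,0x95,0xf5,0x25,0xa1}
#2 dst[0x0a+5] := {0x38,0x95,0xf5,0x25,0xa1}
#3 dst[0x12+4] := {0xdf,0x63,0x73,0x33}
#4 dst[0x03+4] := {0xdf,0x63,0x73,0x33}
query mem[0x14]=0x73, mem[0x0d]=0x25, mem[0x06]=0x33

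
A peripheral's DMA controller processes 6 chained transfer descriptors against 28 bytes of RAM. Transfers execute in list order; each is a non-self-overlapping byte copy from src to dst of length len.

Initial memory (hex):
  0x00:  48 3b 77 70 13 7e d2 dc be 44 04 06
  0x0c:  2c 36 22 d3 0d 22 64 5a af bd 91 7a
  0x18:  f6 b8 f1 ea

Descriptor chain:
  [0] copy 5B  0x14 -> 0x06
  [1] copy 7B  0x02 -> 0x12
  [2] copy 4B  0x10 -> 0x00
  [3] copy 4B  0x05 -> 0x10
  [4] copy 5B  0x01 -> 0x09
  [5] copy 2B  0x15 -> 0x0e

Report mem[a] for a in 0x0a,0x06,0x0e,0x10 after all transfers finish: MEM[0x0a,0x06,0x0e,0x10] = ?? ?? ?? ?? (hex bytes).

#0 dst[0x06+5] := {0xaf,0xbd,0x91,0x7a,0xf6}
#1 dst[0x12+7] := {0x77,0x70,0x13,0x7e,0xaf,0xbd,0x91}
#2 dst[0x00+4] := {0x0d,0x22,0x77,0x70}
#3 dst[0x10+4] := {0x7e,0xaf,0xbd,0x91}
#4 dst[0x09+5] := {0x22,0x77,0x70,0x13,0x7e}
#5 dst[0x0e+2] := {0x7e,0xaf}
query mem[0x0a]=0x77, mem[0x06]=0xaf, mem[0x0e]=0x7e, mem[0x10]=0x7e

MEM[0x0a,0x06,0x0e,0x10] = 77 af 7e 7e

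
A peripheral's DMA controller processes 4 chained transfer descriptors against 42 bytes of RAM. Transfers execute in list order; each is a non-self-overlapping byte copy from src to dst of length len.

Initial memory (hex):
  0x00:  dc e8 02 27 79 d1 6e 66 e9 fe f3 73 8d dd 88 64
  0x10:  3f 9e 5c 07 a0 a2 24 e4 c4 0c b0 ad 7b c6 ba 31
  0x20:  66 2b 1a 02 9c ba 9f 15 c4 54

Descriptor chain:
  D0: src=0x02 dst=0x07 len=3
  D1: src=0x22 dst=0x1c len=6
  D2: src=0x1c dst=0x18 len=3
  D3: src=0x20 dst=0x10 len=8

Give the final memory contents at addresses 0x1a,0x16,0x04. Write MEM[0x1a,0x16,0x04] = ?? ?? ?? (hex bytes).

MEM[0x1a,0x16,0x04] = 9c 9f 79

  after D0: wrote 3B at 0x07 = 022779
  after D1: wrote 6B at 0x1c = 1a029cba9f15
  after D2: wrote 3B at 0x18 = 1a029c
  after D3: wrote 8B at 0x10 = 9f151a029cba9f15
query mem[0x1a]=0x9c, mem[0x16]=0x9f, mem[0x04]=0x79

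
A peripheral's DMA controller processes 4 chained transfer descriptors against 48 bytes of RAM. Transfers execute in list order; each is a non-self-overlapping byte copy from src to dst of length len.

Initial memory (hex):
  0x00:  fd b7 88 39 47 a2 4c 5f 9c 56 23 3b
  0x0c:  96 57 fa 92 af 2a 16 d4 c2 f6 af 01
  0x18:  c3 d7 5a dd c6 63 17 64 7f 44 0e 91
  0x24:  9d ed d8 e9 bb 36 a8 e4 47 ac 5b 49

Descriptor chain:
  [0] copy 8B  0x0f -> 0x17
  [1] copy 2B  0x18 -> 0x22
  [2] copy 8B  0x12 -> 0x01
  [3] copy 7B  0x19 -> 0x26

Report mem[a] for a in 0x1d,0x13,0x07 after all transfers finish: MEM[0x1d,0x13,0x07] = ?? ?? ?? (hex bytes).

D0: mem[0x17..0x1e] <- [92 af 2a 16 d4 c2 f6 af]
D1: mem[0x22..0x23] <- [af 2a]
D2: mem[0x01..0x08] <- [16 d4 c2 f6 af 92 af 2a]
D3: mem[0x26..0x2c] <- [2a 16 d4 c2 f6 af 64]
query mem[0x1d]=0xf6, mem[0x13]=0xd4, mem[0x07]=0xaf

MEM[0x1d,0x13,0x07] = f6 d4 af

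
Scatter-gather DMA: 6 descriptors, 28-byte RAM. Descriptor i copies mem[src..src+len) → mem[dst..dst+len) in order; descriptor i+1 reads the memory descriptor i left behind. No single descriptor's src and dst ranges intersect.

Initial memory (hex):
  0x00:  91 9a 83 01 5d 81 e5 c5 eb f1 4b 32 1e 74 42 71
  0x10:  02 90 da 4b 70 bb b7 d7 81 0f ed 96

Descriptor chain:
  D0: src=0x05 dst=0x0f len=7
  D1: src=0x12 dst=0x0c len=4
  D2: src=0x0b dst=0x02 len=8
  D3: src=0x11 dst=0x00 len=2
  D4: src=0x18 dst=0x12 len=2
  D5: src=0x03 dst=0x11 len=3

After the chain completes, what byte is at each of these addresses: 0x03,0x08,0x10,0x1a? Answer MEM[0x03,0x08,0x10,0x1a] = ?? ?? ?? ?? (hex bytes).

[0] 0x05->0x0f len=7 : 81 e5 c5 eb f1 4b 32
[1] 0x12->0x0c len=4 : eb f1 4b 32
[2] 0x0b->0x02 len=8 : 32 eb f1 4b 32 e5 c5 eb
[3] 0x11->0x00 len=2 : c5 eb
[4] 0x18->0x12 len=2 : 81 0f
[5] 0x03->0x11 len=3 : eb f1 4b
query mem[0x03]=0xeb, mem[0x08]=0xc5, mem[0x10]=0xe5, mem[0x1a]=0xed

MEM[0x03,0x08,0x10,0x1a] = eb c5 e5 ed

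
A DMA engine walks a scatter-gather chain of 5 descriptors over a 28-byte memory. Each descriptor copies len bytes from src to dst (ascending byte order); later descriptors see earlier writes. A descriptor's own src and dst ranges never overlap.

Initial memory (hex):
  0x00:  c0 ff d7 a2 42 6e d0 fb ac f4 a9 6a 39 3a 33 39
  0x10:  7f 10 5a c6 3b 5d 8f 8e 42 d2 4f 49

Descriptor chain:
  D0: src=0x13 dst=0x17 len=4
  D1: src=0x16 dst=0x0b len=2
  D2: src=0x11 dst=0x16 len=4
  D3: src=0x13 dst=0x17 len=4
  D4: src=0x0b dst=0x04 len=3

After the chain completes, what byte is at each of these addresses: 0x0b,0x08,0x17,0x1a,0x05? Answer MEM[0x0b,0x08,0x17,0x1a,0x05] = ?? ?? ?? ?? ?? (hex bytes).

MEM[0x0b,0x08,0x17,0x1a,0x05] = 8f ac c6 10 c6

D0: mem[0x17..0x1a] <- [c6 3b 5d 8f]
D1: mem[0x0b..0x0c] <- [8f c6]
D2: mem[0x16..0x19] <- [10 5a c6 3b]
D3: mem[0x17..0x1a] <- [c6 3b 5d 10]
D4: mem[0x04..0x06] <- [8f c6 3a]
query mem[0x0b]=0x8f, mem[0x08]=0xac, mem[0x17]=0xc6, mem[0x1a]=0x10, mem[0x05]=0xc6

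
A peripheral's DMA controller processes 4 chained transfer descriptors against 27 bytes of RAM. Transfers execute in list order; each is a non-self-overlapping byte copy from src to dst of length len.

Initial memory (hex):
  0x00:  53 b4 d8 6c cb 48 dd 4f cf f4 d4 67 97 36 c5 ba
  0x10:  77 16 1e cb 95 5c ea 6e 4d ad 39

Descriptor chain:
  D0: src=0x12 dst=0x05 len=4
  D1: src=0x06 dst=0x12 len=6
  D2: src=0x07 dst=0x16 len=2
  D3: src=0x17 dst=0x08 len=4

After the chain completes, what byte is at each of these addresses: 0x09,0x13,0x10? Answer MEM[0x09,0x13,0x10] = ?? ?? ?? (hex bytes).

D0: mem[0x05..0x08] <- [1e cb 95 5c]
D1: mem[0x12..0x17] <- [cb 95 5c f4 d4 67]
D2: mem[0x16..0x17] <- [95 5c]
D3: mem[0x08..0x0b] <- [5c 4d ad 39]
query mem[0x09]=0x4d, mem[0x13]=0x95, mem[0x10]=0x77

MEM[0x09,0x13,0x10] = 4d 95 77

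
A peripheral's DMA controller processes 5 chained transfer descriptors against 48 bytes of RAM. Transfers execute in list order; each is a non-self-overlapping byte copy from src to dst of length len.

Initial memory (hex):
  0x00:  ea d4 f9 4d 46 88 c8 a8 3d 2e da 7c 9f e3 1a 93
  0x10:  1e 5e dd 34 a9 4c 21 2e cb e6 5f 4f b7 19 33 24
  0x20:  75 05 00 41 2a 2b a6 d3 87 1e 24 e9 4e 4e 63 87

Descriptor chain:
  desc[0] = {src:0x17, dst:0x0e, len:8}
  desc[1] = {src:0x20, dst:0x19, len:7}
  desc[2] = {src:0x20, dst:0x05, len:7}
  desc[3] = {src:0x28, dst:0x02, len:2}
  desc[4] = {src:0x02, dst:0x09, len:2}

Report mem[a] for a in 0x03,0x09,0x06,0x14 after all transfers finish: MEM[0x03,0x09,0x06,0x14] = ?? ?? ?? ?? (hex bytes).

D0: mem[0x0e..0x15] <- [2e cb e6 5f 4f b7 19 33]
D1: mem[0x19..0x1f] <- [75 05 00 41 2a 2b a6]
D2: mem[0x05..0x0b] <- [75 05 00 41 2a 2b a6]
D3: mem[0x02..0x03] <- [87 1e]
D4: mem[0x09..0x0a] <- [87 1e]
query mem[0x03]=0x1e, mem[0x09]=0x87, mem[0x06]=0x05, mem[0x14]=0x19

MEM[0x03,0x09,0x06,0x14] = 1e 87 05 19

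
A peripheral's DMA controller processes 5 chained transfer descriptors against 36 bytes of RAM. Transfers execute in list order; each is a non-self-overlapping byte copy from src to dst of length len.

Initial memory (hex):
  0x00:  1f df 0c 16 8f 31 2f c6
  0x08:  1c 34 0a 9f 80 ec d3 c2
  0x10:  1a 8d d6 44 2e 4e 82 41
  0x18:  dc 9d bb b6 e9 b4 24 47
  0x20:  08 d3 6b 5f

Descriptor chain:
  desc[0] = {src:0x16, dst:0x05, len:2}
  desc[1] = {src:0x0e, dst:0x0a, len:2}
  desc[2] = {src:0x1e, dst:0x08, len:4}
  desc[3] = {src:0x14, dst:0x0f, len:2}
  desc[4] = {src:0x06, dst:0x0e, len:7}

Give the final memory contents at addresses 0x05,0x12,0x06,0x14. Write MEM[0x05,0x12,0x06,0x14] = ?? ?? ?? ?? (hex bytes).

#0 dst[0x05+2] := {0x82,0x41}
#1 dst[0x0a+2] := {0xd3,0xc2}
#2 dst[0x08+4] := {0x24,0x47,0x08,0xd3}
#3 dst[0x0f+2] := {0x2e,0x4e}
#4 dst[0x0e+7] := {0x41,0xc6,0x24,0x47,0x08,0xd3,0x80}
query mem[0x05]=0x82, mem[0x12]=0x08, mem[0x06]=0x41, mem[0x14]=0x80

MEM[0x05,0x12,0x06,0x14] = 82 08 41 80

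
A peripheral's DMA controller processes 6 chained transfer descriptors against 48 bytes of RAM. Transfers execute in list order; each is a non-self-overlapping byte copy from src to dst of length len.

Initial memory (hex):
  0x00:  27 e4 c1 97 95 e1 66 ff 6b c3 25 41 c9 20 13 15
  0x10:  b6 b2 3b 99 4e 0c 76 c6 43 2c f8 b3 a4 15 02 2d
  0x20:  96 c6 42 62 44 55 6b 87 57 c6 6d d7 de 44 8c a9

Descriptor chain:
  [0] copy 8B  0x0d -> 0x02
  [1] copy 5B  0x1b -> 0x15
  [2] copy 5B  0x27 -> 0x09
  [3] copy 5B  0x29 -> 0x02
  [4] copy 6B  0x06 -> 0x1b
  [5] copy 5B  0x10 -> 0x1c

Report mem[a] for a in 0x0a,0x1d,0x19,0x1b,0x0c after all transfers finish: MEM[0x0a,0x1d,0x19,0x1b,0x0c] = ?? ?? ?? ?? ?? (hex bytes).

[0] 0x0d->0x02 len=8 : 20 13 15 b6 b2 3b 99 4e
[1] 0x1b->0x15 len=5 : b3 a4 15 02 2d
[2] 0x27->0x09 len=5 : 87 57 c6 6d d7
[3] 0x29->0x02 len=5 : c6 6d d7 de 44
[4] 0x06->0x1b len=6 : 44 3b 99 87 57 c6
[5] 0x10->0x1c len=5 : b6 b2 3b 99 4e
query mem[0x0a]=0x57, mem[0x1d]=0xb2, mem[0x19]=0x2d, mem[0x1b]=0x44, mem[0x0c]=0x6d

MEM[0x0a,0x1d,0x19,0x1b,0x0c] = 57 b2 2d 44 6d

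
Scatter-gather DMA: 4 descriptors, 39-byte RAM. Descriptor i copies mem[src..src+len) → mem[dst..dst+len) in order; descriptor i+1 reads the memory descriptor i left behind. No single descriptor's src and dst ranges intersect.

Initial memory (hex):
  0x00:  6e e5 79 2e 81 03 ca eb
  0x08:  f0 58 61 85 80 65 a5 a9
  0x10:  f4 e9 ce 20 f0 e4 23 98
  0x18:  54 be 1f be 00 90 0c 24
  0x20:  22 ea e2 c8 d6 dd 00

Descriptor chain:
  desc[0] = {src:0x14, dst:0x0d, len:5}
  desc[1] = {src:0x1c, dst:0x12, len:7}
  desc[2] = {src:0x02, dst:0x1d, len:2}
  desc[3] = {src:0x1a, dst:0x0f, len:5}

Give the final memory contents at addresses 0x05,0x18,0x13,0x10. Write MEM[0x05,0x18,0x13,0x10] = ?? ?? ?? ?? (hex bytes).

MEM[0x05,0x18,0x13,0x10] = 03 e2 2e be

#0 dst[0x0d+5] := {0xf0,0xe4,0x23,0x98,0x54}
#1 dst[0x12+7] := {0x00,0x90,0x0c,0x24,0x22,0xea,0xe2}
#2 dst[0x1d+2] := {0x79,0x2e}
#3 dst[0x0f+5] := {0x1f,0xbe,0x00,0x79,0x2e}
query mem[0x05]=0x03, mem[0x18]=0xe2, mem[0x13]=0x2e, mem[0x10]=0xbe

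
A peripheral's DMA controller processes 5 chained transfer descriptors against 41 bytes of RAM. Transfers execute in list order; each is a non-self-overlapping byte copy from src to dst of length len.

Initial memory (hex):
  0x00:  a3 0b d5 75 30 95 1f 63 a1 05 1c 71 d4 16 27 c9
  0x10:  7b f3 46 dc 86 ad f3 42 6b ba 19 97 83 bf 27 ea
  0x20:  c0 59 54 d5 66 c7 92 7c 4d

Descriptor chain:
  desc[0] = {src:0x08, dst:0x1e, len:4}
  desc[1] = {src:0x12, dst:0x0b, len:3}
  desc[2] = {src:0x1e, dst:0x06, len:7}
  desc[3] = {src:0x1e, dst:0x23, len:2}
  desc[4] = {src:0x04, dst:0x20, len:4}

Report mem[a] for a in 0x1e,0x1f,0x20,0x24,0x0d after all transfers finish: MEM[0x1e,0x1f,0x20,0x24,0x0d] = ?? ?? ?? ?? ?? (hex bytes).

#0 dst[0x1e+4] := {0xa1,0x05,0x1c,0x71}
#1 dst[0x0b+3] := {0x46,0xdc,0x86}
#2 dst[0x06+7] := {0xa1,0x05,0x1c,0x71,0x54,0xd5,0x66}
#3 dst[0x23+2] := {0xa1,0x05}
#4 dst[0x20+4] := {0x30,0x95,0xa1,0x05}
query mem[0x1e]=0xa1, mem[0x1f]=0x05, mem[0x20]=0x30, mem[0x24]=0x05, mem[0x0d]=0x86

MEM[0x1e,0x1f,0x20,0x24,0x0d] = a1 05 30 05 86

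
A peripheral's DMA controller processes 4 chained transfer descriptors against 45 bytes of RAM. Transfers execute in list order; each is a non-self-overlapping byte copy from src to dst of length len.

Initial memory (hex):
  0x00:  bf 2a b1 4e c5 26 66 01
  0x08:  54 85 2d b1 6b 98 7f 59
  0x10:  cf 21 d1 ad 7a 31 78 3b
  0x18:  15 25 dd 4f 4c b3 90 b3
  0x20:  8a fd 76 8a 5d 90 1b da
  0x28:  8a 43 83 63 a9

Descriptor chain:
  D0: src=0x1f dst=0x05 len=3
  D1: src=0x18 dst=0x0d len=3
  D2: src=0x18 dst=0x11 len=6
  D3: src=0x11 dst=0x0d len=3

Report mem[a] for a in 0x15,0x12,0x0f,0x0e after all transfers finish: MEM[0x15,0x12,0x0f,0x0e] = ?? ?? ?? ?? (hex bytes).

MEM[0x15,0x12,0x0f,0x0e] = 4c 25 dd 25

D0: mem[0x05..0x07] <- [b3 8a fd]
D1: mem[0x0d..0x0f] <- [15 25 dd]
D2: mem[0x11..0x16] <- [15 25 dd 4f 4c b3]
D3: mem[0x0d..0x0f] <- [15 25 dd]
query mem[0x15]=0x4c, mem[0x12]=0x25, mem[0x0f]=0xdd, mem[0x0e]=0x25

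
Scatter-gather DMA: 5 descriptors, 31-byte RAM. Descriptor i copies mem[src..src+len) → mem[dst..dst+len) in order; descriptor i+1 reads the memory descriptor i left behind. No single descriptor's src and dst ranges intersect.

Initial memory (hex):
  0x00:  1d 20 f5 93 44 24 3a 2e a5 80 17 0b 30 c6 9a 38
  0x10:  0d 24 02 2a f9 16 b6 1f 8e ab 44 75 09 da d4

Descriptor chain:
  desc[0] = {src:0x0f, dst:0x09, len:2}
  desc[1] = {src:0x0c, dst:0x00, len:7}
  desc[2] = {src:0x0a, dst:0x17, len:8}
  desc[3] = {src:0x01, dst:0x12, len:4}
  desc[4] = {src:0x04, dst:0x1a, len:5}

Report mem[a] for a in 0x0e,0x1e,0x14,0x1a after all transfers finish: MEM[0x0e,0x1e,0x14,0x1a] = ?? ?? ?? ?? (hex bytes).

MEM[0x0e,0x1e,0x14,0x1a] = 9a a5 38 0d

#0 dst[0x09+2] := {0x38,0x0d}
#1 dst[0x00+7] := {0x30,0xc6,0x9a,0x38,0x0d,0x24,0x02}
#2 dst[0x17+8] := {0x0d,0x0b,0x30,0xc6,0x9a,0x38,0x0d,0x24}
#3 dst[0x12+4] := {0xc6,0x9a,0x38,0x0d}
#4 dst[0x1a+5] := {0x0d,0x24,0x02,0x2e,0xa5}
query mem[0x0e]=0x9a, mem[0x1e]=0xa5, mem[0x14]=0x38, mem[0x1a]=0x0d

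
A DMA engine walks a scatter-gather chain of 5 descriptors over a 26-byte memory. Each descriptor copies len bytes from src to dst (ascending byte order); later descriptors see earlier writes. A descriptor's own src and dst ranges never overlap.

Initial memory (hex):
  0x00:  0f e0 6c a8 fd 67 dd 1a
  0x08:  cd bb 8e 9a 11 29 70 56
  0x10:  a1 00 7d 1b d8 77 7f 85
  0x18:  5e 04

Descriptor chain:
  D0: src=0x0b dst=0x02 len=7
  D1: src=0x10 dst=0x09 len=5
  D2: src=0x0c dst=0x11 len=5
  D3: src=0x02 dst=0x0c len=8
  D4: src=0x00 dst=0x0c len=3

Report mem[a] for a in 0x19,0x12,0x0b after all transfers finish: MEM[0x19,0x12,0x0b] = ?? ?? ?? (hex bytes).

MEM[0x19,0x12,0x0b] = 04 00 7d

[0] 0x0b->0x02 len=7 : 9a 11 29 70 56 a1 00
[1] 0x10->0x09 len=5 : a1 00 7d 1b d8
[2] 0x0c->0x11 len=5 : 1b d8 70 56 a1
[3] 0x02->0x0c len=8 : 9a 11 29 70 56 a1 00 a1
[4] 0x00->0x0c len=3 : 0f e0 9a
query mem[0x19]=0x04, mem[0x12]=0x00, mem[0x0b]=0x7d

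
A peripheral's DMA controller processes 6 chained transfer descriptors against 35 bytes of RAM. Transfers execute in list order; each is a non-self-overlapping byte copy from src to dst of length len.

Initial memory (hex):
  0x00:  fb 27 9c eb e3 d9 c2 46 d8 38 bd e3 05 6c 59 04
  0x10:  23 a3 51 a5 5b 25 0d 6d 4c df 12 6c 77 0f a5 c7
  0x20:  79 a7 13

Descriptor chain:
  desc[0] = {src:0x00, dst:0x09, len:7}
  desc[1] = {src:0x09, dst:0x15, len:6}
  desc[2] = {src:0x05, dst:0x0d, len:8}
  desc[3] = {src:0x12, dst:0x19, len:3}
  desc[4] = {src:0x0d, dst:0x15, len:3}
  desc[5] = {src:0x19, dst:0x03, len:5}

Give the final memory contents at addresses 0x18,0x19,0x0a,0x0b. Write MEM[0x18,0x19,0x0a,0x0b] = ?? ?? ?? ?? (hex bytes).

MEM[0x18,0x19,0x0a,0x0b] = eb 27 27 9c

D0: mem[0x09..0x0f] <- [fb 27 9c eb e3 d9 c2]
D1: mem[0x15..0x1a] <- [fb 27 9c eb e3 d9]
D2: mem[0x0d..0x14] <- [d9 c2 46 d8 fb 27 9c eb]
D3: mem[0x19..0x1b] <- [27 9c eb]
D4: mem[0x15..0x17] <- [d9 c2 46]
D5: mem[0x03..0x07] <- [27 9c eb 77 0f]
query mem[0x18]=0xeb, mem[0x19]=0x27, mem[0x0a]=0x27, mem[0x0b]=0x9c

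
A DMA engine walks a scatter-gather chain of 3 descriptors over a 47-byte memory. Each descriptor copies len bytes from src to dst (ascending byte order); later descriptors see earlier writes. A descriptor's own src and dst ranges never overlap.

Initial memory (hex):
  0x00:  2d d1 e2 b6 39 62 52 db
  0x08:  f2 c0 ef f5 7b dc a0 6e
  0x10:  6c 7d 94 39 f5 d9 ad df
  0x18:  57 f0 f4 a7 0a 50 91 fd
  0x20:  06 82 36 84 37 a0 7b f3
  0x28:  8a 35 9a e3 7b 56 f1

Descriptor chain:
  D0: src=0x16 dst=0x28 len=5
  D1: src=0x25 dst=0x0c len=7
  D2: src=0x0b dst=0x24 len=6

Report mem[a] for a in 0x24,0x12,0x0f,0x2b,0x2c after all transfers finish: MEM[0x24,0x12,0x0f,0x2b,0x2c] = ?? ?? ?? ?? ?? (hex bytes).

MEM[0x24,0x12,0x0f,0x2b,0x2c] = f5 f0 ad f0 f4

#0 dst[0x28+5] := {0xad,0xdf,0x57,0xf0,0xf4}
#1 dst[0x0c+7] := {0xa0,0x7b,0xf3,0xad,0xdf,0x57,0xf0}
#2 dst[0x24+6] := {0xf5,0xa0,0x7b,0xf3,0xad,0xdf}
query mem[0x24]=0xf5, mem[0x12]=0xf0, mem[0x0f]=0xad, mem[0x2b]=0xf0, mem[0x2c]=0xf4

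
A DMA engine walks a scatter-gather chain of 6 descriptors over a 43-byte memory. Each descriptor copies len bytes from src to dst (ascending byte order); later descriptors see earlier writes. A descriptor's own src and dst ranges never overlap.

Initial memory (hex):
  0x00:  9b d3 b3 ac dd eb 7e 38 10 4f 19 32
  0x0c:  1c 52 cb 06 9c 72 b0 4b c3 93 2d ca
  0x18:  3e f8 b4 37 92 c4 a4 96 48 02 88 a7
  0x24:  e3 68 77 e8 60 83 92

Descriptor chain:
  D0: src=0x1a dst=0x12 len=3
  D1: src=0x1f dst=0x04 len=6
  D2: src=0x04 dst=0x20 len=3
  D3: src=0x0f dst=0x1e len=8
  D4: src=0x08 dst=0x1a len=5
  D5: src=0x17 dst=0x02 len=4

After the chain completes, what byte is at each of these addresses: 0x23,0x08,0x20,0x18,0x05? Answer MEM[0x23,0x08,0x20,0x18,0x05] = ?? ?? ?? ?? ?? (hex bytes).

MEM[0x23,0x08,0x20,0x18,0x05] = 92 a7 72 3e a7

#0 dst[0x12+3] := {0xb4,0x37,0x92}
#1 dst[0x04+6] := {0x96,0x48,0x02,0x88,0xa7,0xe3}
#2 dst[0x20+3] := {0x96,0x48,0x02}
#3 dst[0x1e+8] := {0x06,0x9c,0x72,0xb4,0x37,0x92,0x93,0x2d}
#4 dst[0x1a+5] := {0xa7,0xe3,0x19,0x32,0x1c}
#5 dst[0x02+4] := {0xca,0x3e,0xf8,0xa7}
query mem[0x23]=0x92, mem[0x08]=0xa7, mem[0x20]=0x72, mem[0x18]=0x3e, mem[0x05]=0xa7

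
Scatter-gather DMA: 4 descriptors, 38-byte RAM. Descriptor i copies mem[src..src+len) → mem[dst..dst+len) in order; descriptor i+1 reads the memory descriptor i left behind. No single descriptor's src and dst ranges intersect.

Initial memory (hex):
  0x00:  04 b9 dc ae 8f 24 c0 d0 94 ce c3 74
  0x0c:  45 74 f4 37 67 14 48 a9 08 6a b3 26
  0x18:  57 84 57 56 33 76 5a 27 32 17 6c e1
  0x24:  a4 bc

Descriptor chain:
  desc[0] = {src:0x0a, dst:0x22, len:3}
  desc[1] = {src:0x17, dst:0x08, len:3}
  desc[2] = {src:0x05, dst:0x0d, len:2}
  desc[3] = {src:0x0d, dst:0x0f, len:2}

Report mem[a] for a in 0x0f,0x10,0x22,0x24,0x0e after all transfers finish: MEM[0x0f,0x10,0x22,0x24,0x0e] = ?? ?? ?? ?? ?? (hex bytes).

#0 dst[0x22+3] := {0xc3,0x74,0x45}
#1 dst[0x08+3] := {0x26,0x57,0x84}
#2 dst[0x0d+2] := {0x24,0xc0}
#3 dst[0x0f+2] := {0x24,0xc0}
query mem[0x0f]=0x24, mem[0x10]=0xc0, mem[0x22]=0xc3, mem[0x24]=0x45, mem[0x0e]=0xc0

MEM[0x0f,0x10,0x22,0x24,0x0e] = 24 c0 c3 45 c0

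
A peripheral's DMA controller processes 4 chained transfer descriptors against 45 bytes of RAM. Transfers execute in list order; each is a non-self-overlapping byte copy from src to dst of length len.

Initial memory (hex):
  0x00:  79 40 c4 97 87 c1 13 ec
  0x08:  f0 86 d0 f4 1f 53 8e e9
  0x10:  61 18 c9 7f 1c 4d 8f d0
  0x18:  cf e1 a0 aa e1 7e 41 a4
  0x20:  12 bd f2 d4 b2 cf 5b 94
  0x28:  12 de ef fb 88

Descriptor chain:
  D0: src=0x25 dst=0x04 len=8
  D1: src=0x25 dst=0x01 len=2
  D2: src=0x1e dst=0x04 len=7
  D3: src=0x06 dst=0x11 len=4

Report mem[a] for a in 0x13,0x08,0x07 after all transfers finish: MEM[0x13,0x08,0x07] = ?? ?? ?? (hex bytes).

D0: mem[0x04..0x0b] <- [cf 5b 94 12 de ef fb 88]
D1: mem[0x01..0x02] <- [cf 5b]
D2: mem[0x04..0x0a] <- [41 a4 12 bd f2 d4 b2]
D3: mem[0x11..0x14] <- [12 bd f2 d4]
query mem[0x13]=0xf2, mem[0x08]=0xf2, mem[0x07]=0xbd

MEM[0x13,0x08,0x07] = f2 f2 bd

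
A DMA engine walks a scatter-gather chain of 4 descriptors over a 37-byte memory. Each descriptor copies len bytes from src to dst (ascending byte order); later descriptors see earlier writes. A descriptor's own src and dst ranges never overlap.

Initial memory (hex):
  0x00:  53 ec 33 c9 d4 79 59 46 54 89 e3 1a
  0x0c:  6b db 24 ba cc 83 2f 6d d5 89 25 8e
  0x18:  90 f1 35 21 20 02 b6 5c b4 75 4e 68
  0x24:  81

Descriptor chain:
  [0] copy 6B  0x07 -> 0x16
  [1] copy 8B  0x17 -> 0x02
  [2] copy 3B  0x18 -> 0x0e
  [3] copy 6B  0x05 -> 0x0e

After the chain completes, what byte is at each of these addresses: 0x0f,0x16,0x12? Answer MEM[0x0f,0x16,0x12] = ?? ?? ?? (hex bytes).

MEM[0x0f,0x16,0x12] = 6b 46 b6

[0] 0x07->0x16 len=6 : 46 54 89 e3 1a 6b
[1] 0x17->0x02 len=8 : 54 89 e3 1a 6b 20 02 b6
[2] 0x18->0x0e len=3 : 89 e3 1a
[3] 0x05->0x0e len=6 : 1a 6b 20 02 b6 e3
query mem[0x0f]=0x6b, mem[0x16]=0x46, mem[0x12]=0xb6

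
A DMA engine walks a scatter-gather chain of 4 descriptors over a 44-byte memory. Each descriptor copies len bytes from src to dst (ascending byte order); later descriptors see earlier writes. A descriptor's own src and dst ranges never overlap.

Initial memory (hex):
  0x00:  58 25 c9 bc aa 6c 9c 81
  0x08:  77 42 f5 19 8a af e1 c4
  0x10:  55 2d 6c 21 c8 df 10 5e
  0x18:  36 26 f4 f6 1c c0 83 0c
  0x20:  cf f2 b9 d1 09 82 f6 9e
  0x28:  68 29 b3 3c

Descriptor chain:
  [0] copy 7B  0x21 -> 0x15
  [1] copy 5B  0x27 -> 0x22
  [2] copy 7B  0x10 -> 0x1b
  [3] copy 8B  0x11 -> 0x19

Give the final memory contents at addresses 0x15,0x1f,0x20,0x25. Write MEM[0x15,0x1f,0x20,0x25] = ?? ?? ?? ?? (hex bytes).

MEM[0x15,0x1f,0x20,0x25] = f2 d1 09 b3

  after D0: wrote 7B at 0x15 = f2b9d10982f69e
  after D1: wrote 5B at 0x22 = 9e6829b33c
  after D2: wrote 7B at 0x1b = 552d6c21c8f2b9
  after D3: wrote 8B at 0x19 = 2d6c21c8f2b9d109
query mem[0x15]=0xf2, mem[0x1f]=0xd1, mem[0x20]=0x09, mem[0x25]=0xb3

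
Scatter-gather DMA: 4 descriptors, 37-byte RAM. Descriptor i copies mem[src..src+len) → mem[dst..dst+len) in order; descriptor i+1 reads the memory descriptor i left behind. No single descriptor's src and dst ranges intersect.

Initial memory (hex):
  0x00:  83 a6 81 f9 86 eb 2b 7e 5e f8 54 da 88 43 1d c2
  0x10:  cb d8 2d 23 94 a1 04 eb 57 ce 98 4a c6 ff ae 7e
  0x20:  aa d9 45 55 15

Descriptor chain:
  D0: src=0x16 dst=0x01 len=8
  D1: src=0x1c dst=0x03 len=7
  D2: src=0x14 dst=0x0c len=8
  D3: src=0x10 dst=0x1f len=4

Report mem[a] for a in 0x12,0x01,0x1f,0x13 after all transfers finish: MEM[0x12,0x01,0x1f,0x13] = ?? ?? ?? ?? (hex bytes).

MEM[0x12,0x01,0x1f,0x13] = 98 04 57 4a

[0] 0x16->0x01 len=8 : 04 eb 57 ce 98 4a c6 ff
[1] 0x1c->0x03 len=7 : c6 ff ae 7e aa d9 45
[2] 0x14->0x0c len=8 : 94 a1 04 eb 57 ce 98 4a
[3] 0x10->0x1f len=4 : 57 ce 98 4a
query mem[0x12]=0x98, mem[0x01]=0x04, mem[0x1f]=0x57, mem[0x13]=0x4a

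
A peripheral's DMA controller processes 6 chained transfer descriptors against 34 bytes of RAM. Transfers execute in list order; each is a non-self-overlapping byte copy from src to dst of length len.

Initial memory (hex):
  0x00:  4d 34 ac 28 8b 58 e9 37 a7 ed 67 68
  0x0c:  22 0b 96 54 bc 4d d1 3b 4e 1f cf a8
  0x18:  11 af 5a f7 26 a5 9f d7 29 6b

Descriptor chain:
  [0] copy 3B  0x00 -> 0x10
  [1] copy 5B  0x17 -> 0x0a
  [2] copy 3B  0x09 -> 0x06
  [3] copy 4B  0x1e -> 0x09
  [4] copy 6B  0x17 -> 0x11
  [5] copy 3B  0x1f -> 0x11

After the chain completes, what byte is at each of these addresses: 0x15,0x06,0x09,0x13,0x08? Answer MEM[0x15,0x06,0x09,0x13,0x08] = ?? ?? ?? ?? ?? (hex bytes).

[0] 0x00->0x10 len=3 : 4d 34 ac
[1] 0x17->0x0a len=5 : a8 11 af 5a f7
[2] 0x09->0x06 len=3 : ed a8 11
[3] 0x1e->0x09 len=4 : 9f d7 29 6b
[4] 0x17->0x11 len=6 : a8 11 af 5a f7 26
[5] 0x1f->0x11 len=3 : d7 29 6b
query mem[0x15]=0xf7, mem[0x06]=0xed, mem[0x09]=0x9f, mem[0x13]=0x6b, mem[0x08]=0x11

MEM[0x15,0x06,0x09,0x13,0x08] = f7 ed 9f 6b 11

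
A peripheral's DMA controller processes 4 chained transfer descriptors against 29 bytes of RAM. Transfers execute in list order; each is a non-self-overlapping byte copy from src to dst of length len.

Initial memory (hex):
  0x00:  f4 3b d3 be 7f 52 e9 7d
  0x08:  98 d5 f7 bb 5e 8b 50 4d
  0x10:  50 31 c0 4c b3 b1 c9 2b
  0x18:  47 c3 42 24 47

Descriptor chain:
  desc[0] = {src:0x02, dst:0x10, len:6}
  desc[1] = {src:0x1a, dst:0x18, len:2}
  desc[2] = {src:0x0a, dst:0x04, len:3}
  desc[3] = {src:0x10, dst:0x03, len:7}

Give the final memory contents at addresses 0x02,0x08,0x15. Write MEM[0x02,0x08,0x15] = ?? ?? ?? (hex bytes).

MEM[0x02,0x08,0x15] = d3 7d 7d

#0 dst[0x10+6] := {0xd3,0xbe,0x7f,0x52,0xe9,0x7d}
#1 dst[0x18+2] := {0x42,0x24}
#2 dst[0x04+3] := {0xf7,0xbb,0x5e}
#3 dst[0x03+7] := {0xd3,0xbe,0x7f,0x52,0xe9,0x7d,0xc9}
query mem[0x02]=0xd3, mem[0x08]=0x7d, mem[0x15]=0x7d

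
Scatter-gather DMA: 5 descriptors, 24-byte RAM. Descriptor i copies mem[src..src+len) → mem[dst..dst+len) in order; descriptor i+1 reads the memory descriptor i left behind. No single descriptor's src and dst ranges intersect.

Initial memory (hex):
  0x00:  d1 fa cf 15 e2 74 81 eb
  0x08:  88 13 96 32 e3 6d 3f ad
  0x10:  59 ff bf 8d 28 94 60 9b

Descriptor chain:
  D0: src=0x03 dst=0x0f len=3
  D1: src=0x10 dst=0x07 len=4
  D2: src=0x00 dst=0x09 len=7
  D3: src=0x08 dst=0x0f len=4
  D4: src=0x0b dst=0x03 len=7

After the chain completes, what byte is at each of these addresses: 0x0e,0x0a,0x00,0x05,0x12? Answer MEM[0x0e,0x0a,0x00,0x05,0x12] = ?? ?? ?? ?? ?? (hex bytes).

MEM[0x0e,0x0a,0x00,0x05,0x12] = 74 fa d1 e2 cf

  after D0: wrote 3B at 0x0f = 15e274
  after D1: wrote 4B at 0x07 = e274bf8d
  after D2: wrote 7B at 0x09 = d1facf15e27481
  after D3: wrote 4B at 0x0f = 74d1facf
  after D4: wrote 7B at 0x03 = cf15e27474d1fa
query mem[0x0e]=0x74, mem[0x0a]=0xfa, mem[0x00]=0xd1, mem[0x05]=0xe2, mem[0x12]=0xcf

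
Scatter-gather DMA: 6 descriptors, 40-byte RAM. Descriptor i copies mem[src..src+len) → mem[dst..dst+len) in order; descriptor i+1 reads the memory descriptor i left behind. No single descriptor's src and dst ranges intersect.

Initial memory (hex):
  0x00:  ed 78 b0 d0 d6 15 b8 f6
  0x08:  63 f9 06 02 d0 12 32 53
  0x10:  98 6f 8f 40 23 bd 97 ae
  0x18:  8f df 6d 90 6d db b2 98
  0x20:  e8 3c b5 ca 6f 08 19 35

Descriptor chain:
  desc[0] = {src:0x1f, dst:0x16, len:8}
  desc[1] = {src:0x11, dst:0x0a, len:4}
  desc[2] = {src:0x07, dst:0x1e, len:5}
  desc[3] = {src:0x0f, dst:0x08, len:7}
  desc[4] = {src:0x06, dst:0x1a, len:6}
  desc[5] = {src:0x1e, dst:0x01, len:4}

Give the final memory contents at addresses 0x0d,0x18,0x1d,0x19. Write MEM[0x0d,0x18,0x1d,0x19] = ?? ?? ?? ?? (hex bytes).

  after D0: wrote 8B at 0x16 = 98e83cb5ca6f0819
  after D1: wrote 4B at 0x0a = 6f8f4023
  after D2: wrote 5B at 0x1e = f663f96f8f
  after D3: wrote 7B at 0x08 = 53986f8f4023bd
  after D4: wrote 6B at 0x1a = b8f653986f8f
  after D5: wrote 4B at 0x01 = 6f8ff96f
query mem[0x0d]=0x23, mem[0x18]=0x3c, mem[0x1d]=0x98, mem[0x19]=0xb5

MEM[0x0d,0x18,0x1d,0x19] = 23 3c 98 b5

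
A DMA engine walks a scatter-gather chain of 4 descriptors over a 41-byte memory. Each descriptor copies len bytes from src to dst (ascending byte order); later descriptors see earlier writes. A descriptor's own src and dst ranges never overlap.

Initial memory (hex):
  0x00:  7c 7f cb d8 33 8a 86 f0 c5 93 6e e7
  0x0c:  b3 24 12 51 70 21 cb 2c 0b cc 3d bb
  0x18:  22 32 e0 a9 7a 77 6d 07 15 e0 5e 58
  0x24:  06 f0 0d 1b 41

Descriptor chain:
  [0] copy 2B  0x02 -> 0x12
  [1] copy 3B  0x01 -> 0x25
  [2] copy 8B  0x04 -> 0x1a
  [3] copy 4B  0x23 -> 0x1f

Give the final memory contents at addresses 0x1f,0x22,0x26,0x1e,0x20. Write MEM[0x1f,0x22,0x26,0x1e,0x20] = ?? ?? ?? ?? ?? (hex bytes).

MEM[0x1f,0x22,0x26,0x1e,0x20] = 58 cb cb c5 06

D0: mem[0x12..0x13] <- [cb d8]
D1: mem[0x25..0x27] <- [7f cb d8]
D2: mem[0x1a..0x21] <- [33 8a 86 f0 c5 93 6e e7]
D3: mem[0x1f..0x22] <- [58 06 7f cb]
query mem[0x1f]=0x58, mem[0x22]=0xcb, mem[0x26]=0xcb, mem[0x1e]=0xc5, mem[0x20]=0x06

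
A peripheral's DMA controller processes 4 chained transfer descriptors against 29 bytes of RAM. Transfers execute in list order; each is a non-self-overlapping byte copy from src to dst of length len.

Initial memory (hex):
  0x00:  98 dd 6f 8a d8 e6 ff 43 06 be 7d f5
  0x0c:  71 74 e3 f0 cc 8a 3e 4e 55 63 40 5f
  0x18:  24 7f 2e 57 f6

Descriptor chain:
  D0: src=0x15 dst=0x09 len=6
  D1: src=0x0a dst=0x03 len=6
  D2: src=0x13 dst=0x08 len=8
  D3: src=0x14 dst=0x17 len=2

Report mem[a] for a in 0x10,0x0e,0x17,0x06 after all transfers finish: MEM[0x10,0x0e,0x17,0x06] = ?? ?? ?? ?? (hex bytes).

MEM[0x10,0x0e,0x17,0x06] = cc 7f 55 7f

[0] 0x15->0x09 len=6 : 63 40 5f 24 7f 2e
[1] 0x0a->0x03 len=6 : 40 5f 24 7f 2e f0
[2] 0x13->0x08 len=8 : 4e 55 63 40 5f 24 7f 2e
[3] 0x14->0x17 len=2 : 55 63
query mem[0x10]=0xcc, mem[0x0e]=0x7f, mem[0x17]=0x55, mem[0x06]=0x7f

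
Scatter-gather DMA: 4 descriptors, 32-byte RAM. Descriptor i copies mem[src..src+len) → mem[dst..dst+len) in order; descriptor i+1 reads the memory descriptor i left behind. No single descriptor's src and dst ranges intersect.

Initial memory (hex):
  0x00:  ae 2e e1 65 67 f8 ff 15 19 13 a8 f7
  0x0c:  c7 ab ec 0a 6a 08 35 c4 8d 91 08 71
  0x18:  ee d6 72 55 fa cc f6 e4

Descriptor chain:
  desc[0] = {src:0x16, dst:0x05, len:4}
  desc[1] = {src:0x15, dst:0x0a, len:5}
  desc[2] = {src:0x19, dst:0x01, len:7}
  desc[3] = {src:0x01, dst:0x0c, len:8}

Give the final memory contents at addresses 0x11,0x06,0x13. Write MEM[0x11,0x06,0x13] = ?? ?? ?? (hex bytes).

#0 dst[0x05+4] := {0x08,0x71,0xee,0xd6}
#1 dst[0x0a+5] := {0x91,0x08,0x71,0xee,0xd6}
#2 dst[0x01+7] := {0xd6,0x72,0x55,0xfa,0xcc,0xf6,0xe4}
#3 dst[0x0c+8] := {0xd6,0x72,0x55,0xfa,0xcc,0xf6,0xe4,0xd6}
query mem[0x11]=0xf6, mem[0x06]=0xf6, mem[0x13]=0xd6

MEM[0x11,0x06,0x13] = f6 f6 d6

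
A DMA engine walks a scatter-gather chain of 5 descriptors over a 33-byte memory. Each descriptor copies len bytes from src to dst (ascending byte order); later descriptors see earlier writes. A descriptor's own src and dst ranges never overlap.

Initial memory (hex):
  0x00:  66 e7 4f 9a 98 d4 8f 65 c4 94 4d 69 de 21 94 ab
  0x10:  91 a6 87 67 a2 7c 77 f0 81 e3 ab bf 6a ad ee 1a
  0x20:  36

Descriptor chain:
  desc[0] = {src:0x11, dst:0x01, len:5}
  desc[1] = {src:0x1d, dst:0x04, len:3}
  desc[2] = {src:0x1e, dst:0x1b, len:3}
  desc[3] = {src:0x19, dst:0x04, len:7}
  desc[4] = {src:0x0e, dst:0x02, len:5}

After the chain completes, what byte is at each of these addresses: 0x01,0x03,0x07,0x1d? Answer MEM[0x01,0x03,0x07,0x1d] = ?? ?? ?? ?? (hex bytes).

[0] 0x11->0x01 len=5 : a6 87 67 a2 7c
[1] 0x1d->0x04 len=3 : ad ee 1a
[2] 0x1e->0x1b len=3 : ee 1a 36
[3] 0x19->0x04 len=7 : e3 ab ee 1a 36 ee 1a
[4] 0x0e->0x02 len=5 : 94 ab 91 a6 87
query mem[0x01]=0xa6, mem[0x03]=0xab, mem[0x07]=0x1a, mem[0x1d]=0x36

MEM[0x01,0x03,0x07,0x1d] = a6 ab 1a 36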